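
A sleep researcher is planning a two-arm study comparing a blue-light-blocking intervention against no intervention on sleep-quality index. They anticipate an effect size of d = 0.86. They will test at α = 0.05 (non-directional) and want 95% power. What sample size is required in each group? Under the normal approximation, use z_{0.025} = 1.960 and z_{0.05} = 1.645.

n = 36 per group

For two independent groups with equal n: n = 2·((z_{α/2} + z_β) / d)².
z_{α/2} + z_β = 1.960 + 1.645 = 3.605.
n = 2 × (3.605 / 0.86)² = 2 × 4.192² = 2 × 17.57 = 35.1.
Round up to the next whole participant.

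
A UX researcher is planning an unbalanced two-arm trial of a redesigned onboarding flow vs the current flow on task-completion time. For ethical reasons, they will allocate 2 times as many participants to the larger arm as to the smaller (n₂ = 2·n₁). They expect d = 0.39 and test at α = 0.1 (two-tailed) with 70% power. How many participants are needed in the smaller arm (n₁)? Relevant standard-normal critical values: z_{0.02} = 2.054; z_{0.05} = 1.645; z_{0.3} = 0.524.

With allocation ratio k = n₂/n₁ = 2, Var(x̄₁−x̄₂) = σ²(1/n₁ + 1/(k·n₁)) = σ²·(k+1)/(k·n₁).
So n₁ = (1 + 1/k)·((z_{α/2} + z_β)/d)² = 1.500 × (2.169/0.39)².
n₁ = 1.500 × 30.93 = 46.4.
Round up: n₁ = 47, giving n₂ = 2 × 47 = 94.

n₁ = 47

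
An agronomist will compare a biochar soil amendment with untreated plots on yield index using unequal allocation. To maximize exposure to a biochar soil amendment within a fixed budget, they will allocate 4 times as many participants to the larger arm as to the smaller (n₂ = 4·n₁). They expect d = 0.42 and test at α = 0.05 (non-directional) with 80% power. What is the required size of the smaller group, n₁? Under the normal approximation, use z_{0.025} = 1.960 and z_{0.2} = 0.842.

n₁ = 56

With allocation ratio k = n₂/n₁ = 4, Var(x̄₁−x̄₂) = σ²(1/n₁ + 1/(k·n₁)) = σ²·(k+1)/(k·n₁).
So n₁ = (1 + 1/k)·((z_{α/2} + z_β)/d)² = 1.250 × (2.802/0.42)².
n₁ = 1.250 × 44.51 = 55.6.
Round up: n₁ = 56, giving n₂ = 4 × 56 = 224.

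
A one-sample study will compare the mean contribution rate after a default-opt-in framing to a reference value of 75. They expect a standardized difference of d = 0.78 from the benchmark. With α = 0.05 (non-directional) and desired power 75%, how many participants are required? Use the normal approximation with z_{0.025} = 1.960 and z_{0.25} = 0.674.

n = 12

For a one-sample test: n = ((z_{α/2} + z_β) / d)².
z_{α/2} + z_β = 1.960 + 0.674 = 2.634.
n = (2.634 / 0.78)² = 3.377² = 11.40.
Round up.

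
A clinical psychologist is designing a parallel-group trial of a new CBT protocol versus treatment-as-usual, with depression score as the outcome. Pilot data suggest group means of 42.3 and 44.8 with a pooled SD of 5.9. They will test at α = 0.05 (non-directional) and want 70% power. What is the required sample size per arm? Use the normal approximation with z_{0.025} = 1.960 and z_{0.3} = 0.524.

Cohen's d = |M₁ − M₂| / SD_pooled = |42.3 − 44.8| / 5.9 = 2.5 / 5.9 = 0.424.
For two independent groups with equal n: n = 2·((z_{α/2} + z_β) / d)².
z_{α/2} + z_β = 1.960 + 0.524 = 2.484.
n = 2 × (2.484 / 0.424)² = 2 × 5.858² = 2 × 34.32 = 68.6.
Round up to the next whole participant.

n = 69 per group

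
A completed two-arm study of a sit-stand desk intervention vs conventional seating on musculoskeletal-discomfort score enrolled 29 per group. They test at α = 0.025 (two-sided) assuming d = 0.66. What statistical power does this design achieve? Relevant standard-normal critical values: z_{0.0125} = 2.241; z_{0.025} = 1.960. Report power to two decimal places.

power ≈ 0.61

For two equal groups, power = Φ(d·√(n/2) − z_{α/2}).
d·√(n/2) = 0.66 × √(29/2) = 0.66 × 3.808 = 2.513.
z_β = 2.513 − 2.241 = 0.272.
Power = Φ(0.272) = 0.607.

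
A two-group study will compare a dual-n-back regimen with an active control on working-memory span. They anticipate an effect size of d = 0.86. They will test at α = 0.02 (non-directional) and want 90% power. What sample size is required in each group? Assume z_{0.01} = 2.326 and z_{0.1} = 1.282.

For two independent groups with equal n: n = 2·((z_{α/2} + z_β) / d)².
z_{α/2} + z_β = 2.326 + 1.282 = 3.608.
n = 2 × (3.608 / 0.86)² = 2 × 4.195² = 2 × 17.60 = 35.2.
Round up to the next whole participant.

n = 36 per group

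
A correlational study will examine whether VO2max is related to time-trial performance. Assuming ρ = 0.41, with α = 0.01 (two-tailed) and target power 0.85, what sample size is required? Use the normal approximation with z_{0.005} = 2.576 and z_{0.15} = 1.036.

Fisher's z: C = ½·ln((1+r)/(1−r)) = ½·ln(2.3898) = 0.4356.
n = ((z_{α/2} + z_β)/C)² + 3.
(2.576 + 1.036) / 0.4356 = 3.612 / 0.4356 = 8.292.
n = 8.292² + 3 = 68.76 + 3 = 71.8.
Round up.

n = 72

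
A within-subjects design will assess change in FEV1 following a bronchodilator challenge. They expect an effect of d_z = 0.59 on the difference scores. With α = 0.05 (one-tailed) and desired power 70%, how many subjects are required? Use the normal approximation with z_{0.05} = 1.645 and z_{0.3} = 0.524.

n = 14 pairs

For a paired (one-sample on differences) test: n = ((z_{α} + z_β) / d)².
z_{α} + z_β = 1.645 + 0.524 = 2.169.
n = (2.169 / 0.59)² = 3.676² = 13.51.
Round up.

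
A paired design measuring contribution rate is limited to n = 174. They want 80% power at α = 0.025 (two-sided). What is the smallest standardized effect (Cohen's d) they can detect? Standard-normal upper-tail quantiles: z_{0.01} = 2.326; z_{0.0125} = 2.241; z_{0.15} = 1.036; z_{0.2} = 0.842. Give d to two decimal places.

d_min ≈ 0.23

For a single sample (or paired design) of n = 174: d_min = (z_{α/2} + z_β)/√n.
z-sum = 2.241 + 0.842 = 3.083.
d_min = 3.083 / √174 = 3.083 / 13.191 = 0.234.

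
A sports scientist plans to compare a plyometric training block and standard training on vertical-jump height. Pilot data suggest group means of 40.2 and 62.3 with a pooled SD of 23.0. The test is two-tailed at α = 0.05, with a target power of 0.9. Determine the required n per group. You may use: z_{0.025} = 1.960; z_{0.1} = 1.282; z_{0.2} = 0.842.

n = 23 per group

Cohen's d = |M₁ − M₂| / SD_pooled = |40.2 − 62.3| / 23.0 = 22.1 / 23.0 = 0.961.
For two independent groups with equal n: n = 2·((z_{α/2} + z_β) / d)².
z_{α/2} + z_β = 1.960 + 1.282 = 3.242.
n = 2 × (3.242 / 0.961)² = 2 × 3.374² = 2 × 11.38 = 22.8.
Round up to the next whole participant.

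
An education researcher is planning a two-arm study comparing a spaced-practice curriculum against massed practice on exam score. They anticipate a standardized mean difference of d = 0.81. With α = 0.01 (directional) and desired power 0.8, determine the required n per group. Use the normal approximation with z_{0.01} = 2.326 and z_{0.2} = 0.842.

n = 31 per group

For two independent groups with equal n: n = 2·((z_{α} + z_β) / d)².
z_{α} + z_β = 2.326 + 0.842 = 3.168.
n = 2 × (3.168 / 0.81)² = 2 × 3.911² = 2 × 15.30 = 30.6.
Round up to the next whole participant.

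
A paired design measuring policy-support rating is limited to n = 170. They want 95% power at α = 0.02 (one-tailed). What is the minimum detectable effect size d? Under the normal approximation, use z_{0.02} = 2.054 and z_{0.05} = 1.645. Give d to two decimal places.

d_min ≈ 0.28

For a single sample (or paired design) of n = 170: d_min = (z_{α} + z_β)/√n.
z-sum = 2.054 + 1.645 = 3.699.
d_min = 3.699 / √170 = 3.699 / 13.038 = 0.284.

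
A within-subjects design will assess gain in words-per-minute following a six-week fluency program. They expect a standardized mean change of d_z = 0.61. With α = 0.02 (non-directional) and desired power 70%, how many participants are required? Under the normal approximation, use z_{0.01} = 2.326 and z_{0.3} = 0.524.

n = 22 pairs

For a paired (one-sample on differences) test: n = ((z_{α/2} + z_β) / d)².
z_{α/2} + z_β = 2.326 + 0.524 = 2.850.
n = (2.850 / 0.61)² = 4.672² = 21.83.
Round up.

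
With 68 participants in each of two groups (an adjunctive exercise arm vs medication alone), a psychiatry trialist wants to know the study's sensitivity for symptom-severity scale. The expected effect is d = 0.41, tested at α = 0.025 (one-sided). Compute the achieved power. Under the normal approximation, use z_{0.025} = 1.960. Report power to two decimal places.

For two equal groups, power = Φ(d·√(n/2) − z_{α}).
d·√(n/2) = 0.41 × √(68/2) = 0.41 × 5.831 = 2.391.
z_β = 2.391 − 1.960 = 0.431.
Power = Φ(0.431) = 0.667.

power ≈ 0.67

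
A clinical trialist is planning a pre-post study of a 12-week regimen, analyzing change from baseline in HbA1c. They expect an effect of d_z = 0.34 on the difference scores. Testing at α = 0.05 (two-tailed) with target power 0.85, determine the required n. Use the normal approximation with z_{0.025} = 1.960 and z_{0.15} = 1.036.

n = 78 pairs

For a paired (one-sample on differences) test: n = ((z_{α/2} + z_β) / d)².
z_{α/2} + z_β = 1.960 + 1.036 = 2.996.
n = (2.996 / 0.34)² = 8.812² = 77.65.
Round up.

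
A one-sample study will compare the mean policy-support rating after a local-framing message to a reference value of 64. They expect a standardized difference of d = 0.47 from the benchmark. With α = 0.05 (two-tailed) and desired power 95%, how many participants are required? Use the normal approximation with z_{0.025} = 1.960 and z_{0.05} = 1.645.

n = 59

For a one-sample test: n = ((z_{α/2} + z_β) / d)².
z_{α/2} + z_β = 1.960 + 1.645 = 3.605.
n = (3.605 / 0.47)² = 7.670² = 58.83.
Round up.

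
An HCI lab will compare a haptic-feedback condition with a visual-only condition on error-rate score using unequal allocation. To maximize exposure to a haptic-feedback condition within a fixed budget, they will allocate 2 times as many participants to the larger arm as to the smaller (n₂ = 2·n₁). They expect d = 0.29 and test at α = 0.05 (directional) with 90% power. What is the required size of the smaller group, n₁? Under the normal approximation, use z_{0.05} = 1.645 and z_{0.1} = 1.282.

With allocation ratio k = n₂/n₁ = 2, Var(x̄₁−x̄₂) = σ²(1/n₁ + 1/(k·n₁)) = σ²·(k+1)/(k·n₁).
So n₁ = (1 + 1/k)·((z_{α} + z_β)/d)² = 1.500 × (2.927/0.29)².
n₁ = 1.500 × 101.87 = 152.8.
Round up: n₁ = 153, giving n₂ = 2 × 153 = 306.

n₁ = 153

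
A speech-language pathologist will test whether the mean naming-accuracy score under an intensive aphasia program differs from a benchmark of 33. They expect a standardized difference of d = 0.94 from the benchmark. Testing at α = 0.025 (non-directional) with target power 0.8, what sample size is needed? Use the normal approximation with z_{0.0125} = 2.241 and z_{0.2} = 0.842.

For a one-sample test: n = ((z_{α/2} + z_β) / d)².
z_{α/2} + z_β = 2.241 + 0.842 = 3.083.
n = (3.083 / 0.94)² = 3.280² = 10.76.
Round up.

n = 11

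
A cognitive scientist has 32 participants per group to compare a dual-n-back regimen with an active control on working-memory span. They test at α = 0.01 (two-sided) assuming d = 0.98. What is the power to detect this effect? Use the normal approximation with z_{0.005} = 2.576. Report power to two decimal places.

power ≈ 0.91

For two equal groups, power = Φ(d·√(n/2) − z_{α/2}).
d·√(n/2) = 0.98 × √(32/2) = 0.98 × 4.000 = 3.920.
z_β = 3.920 − 2.576 = 1.344.
Power = Φ(1.344) = 0.911.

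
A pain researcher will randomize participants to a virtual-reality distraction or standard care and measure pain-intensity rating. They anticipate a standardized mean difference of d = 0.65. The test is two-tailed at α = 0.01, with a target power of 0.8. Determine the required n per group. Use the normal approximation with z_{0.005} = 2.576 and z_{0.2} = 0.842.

n = 56 per group

For two independent groups with equal n: n = 2·((z_{α/2} + z_β) / d)².
z_{α/2} + z_β = 2.576 + 0.842 = 3.418.
n = 2 × (3.418 / 0.65)² = 2 × 5.258² = 2 × 27.65 = 55.3.
Round up to the next whole participant.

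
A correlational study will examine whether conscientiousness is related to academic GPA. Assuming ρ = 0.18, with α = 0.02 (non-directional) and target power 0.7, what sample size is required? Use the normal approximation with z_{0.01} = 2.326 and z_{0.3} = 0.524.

Fisher's z: C = ½·ln((1+r)/(1−r)) = ½·ln(1.4390) = 0.1820.
n = ((z_{α/2} + z_β)/C)² + 3.
(2.326 + 0.524) / 0.1820 = 2.850 / 0.1820 = 15.659.
n = 15.659² + 3 = 245.21 + 3 = 248.2.
Round up.

n = 249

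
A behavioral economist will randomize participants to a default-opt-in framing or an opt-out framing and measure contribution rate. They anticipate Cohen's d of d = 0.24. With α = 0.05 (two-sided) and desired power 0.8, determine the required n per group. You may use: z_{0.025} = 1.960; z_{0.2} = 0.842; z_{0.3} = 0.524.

n = 273 per group

For two independent groups with equal n: n = 2·((z_{α/2} + z_β) / d)².
z_{α/2} + z_β = 1.960 + 0.842 = 2.802.
n = 2 × (2.802 / 0.24)² = 2 × 11.675² = 2 × 136.31 = 272.6.
Round up to the next whole participant.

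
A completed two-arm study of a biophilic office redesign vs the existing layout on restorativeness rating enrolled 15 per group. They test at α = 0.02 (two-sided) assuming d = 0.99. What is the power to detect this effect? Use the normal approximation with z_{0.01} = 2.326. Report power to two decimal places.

For two equal groups, power = Φ(d·√(n/2) − z_{α/2}).
d·√(n/2) = 0.99 × √(15/2) = 0.99 × 2.739 = 2.711.
z_β = 2.711 − 2.326 = 0.385.
Power = Φ(0.385) = 0.650.

power ≈ 0.65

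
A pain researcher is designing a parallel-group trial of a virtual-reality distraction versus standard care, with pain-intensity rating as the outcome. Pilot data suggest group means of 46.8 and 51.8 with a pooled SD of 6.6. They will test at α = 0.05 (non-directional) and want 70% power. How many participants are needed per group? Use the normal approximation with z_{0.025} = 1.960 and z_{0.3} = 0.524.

n = 22 per group

Cohen's d = |M₁ − M₂| / SD_pooled = |46.8 − 51.8| / 6.6 = 5.0 / 6.6 = 0.758.
For two independent groups with equal n: n = 2·((z_{α/2} + z_β) / d)².
z_{α/2} + z_β = 1.960 + 0.524 = 2.484.
n = 2 × (2.484 / 0.758)² = 2 × 3.277² = 2 × 10.74 = 21.5.
Round up to the next whole participant.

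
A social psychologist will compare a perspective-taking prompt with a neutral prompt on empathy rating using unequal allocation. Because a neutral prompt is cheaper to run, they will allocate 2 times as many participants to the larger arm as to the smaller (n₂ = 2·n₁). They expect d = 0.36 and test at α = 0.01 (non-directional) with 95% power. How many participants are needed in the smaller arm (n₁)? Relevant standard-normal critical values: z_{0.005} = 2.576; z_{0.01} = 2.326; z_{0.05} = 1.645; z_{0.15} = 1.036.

n₁ = 207

With allocation ratio k = n₂/n₁ = 2, Var(x̄₁−x̄₂) = σ²(1/n₁ + 1/(k·n₁)) = σ²·(k+1)/(k·n₁).
So n₁ = (1 + 1/k)·((z_{α/2} + z_β)/d)² = 1.500 × (4.221/0.36)².
n₁ = 1.500 × 137.48 = 206.2.
Round up: n₁ = 207, giving n₂ = 2 × 207 = 414.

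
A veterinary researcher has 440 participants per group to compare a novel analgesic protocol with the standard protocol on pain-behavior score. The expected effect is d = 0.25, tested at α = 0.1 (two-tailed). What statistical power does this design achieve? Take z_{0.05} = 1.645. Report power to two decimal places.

For two equal groups, power = Φ(d·√(n/2) − z_{α/2}).
d·√(n/2) = 0.25 × √(440/2) = 0.25 × 14.832 = 3.708.
z_β = 3.708 − 1.645 = 2.063.
Power = Φ(2.063) = 0.980.

power ≈ 0.98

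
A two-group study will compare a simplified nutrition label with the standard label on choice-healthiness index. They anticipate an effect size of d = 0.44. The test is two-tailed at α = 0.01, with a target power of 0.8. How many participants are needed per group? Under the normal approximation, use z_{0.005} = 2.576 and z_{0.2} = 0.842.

For two independent groups with equal n: n = 2·((z_{α/2} + z_β) / d)².
z_{α/2} + z_β = 2.576 + 0.842 = 3.418.
n = 2 × (3.418 / 0.44)² = 2 × 7.768² = 2 × 60.34 = 120.7.
Round up to the next whole participant.

n = 121 per group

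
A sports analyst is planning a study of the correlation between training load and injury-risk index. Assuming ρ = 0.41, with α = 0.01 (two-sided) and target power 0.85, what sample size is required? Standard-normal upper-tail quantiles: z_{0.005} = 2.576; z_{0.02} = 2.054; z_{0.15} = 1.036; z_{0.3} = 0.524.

Fisher's z: C = ½·ln((1+r)/(1−r)) = ½·ln(2.3898) = 0.4356.
n = ((z_{α/2} + z_β)/C)² + 3.
(2.576 + 1.036) / 0.4356 = 3.612 / 0.4356 = 8.292.
n = 8.292² + 3 = 68.76 + 3 = 71.8.
Round up.

n = 72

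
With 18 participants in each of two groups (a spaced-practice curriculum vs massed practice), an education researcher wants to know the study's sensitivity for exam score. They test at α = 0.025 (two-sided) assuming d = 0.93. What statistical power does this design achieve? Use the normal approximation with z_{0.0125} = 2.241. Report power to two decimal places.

power ≈ 0.71

For two equal groups, power = Φ(d·√(n/2) − z_{α/2}).
d·√(n/2) = 0.93 × √(18/2) = 0.93 × 3.000 = 2.790.
z_β = 2.790 − 2.241 = 0.549.
Power = Φ(0.549) = 0.708.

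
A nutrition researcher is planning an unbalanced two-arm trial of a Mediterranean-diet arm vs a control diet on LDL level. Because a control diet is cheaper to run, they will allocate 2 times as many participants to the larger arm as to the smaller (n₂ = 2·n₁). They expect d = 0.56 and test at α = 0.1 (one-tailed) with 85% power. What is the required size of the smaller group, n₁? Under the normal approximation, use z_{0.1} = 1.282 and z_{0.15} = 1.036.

n₁ = 26

With allocation ratio k = n₂/n₁ = 2, Var(x̄₁−x̄₂) = σ²(1/n₁ + 1/(k·n₁)) = σ²·(k+1)/(k·n₁).
So n₁ = (1 + 1/k)·((z_{α} + z_β)/d)² = 1.500 × (2.318/0.56)².
n₁ = 1.500 × 17.13 = 25.7.
Round up: n₁ = 26, giving n₂ = 2 × 26 = 52.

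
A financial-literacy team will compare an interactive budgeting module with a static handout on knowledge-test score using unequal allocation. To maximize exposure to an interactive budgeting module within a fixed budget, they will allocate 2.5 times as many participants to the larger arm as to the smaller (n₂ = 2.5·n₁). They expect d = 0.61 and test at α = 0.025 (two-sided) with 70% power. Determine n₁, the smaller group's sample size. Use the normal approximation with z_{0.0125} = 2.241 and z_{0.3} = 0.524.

n₁ = 29

With allocation ratio k = n₂/n₁ = 2.5, Var(x̄₁−x̄₂) = σ²(1/n₁ + 1/(k·n₁)) = σ²·(k+1)/(k·n₁).
So n₁ = (1 + 1/k)·((z_{α/2} + z_β)/d)² = 1.400 × (2.765/0.61)².
n₁ = 1.400 × 20.55 = 28.8.
Round up: n₁ = 29, giving n₂ = ⌈2.5 × 29⌉ = ⌈72.5⌉ = 73.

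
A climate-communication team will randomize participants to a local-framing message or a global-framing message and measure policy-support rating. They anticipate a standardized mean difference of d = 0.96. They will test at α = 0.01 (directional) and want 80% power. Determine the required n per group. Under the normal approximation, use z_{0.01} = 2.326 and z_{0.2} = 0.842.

For two independent groups with equal n: n = 2·((z_{α} + z_β) / d)².
z_{α} + z_β = 2.326 + 0.842 = 3.168.
n = 2 × (3.168 / 0.96)² = 2 × 3.300² = 2 × 10.89 = 21.8.
Round up to the next whole participant.

n = 22 per group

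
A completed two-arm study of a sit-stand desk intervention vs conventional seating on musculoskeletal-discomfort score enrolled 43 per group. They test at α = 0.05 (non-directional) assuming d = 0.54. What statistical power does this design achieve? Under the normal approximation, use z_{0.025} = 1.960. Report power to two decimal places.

For two equal groups, power = Φ(d·√(n/2) − z_{α/2}).
d·√(n/2) = 0.54 × √(43/2) = 0.54 × 4.637 = 2.504.
z_β = 2.504 − 1.960 = 0.544.
Power = Φ(0.544) = 0.707.

power ≈ 0.71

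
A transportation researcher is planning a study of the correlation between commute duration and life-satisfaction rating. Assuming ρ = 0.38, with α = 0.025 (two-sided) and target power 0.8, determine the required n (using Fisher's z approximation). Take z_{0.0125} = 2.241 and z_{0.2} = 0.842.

n = 63

Fisher's z: C = ½·ln((1+r)/(1−r)) = ½·ln(2.2258) = 0.4001.
n = ((z_{α/2} + z_β)/C)² + 3.
(2.241 + 0.842) / 0.4001 = 3.083 / 0.4001 = 7.706.
n = 7.706² + 3 = 59.38 + 3 = 62.4.
Round up.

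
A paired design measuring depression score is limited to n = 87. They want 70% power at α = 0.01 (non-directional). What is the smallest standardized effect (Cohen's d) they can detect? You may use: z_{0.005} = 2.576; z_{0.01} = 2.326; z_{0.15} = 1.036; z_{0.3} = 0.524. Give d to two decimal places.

d_min ≈ 0.33

For a single sample (or paired design) of n = 87: d_min = (z_{α/2} + z_β)/√n.
z-sum = 2.576 + 0.524 = 3.100.
d_min = 3.100 / √87 = 3.100 / 9.327 = 0.332.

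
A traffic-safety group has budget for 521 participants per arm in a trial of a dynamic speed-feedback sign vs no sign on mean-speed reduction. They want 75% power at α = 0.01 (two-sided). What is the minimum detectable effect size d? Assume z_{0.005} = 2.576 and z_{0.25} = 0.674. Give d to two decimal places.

d_min ≈ 0.20

For two independent groups of n = 521 each: d_min = (z_{α/2} + z_β)·√(2/n).
z-sum = 2.576 + 0.674 = 3.250.
d_min = 3.250 × √(2/521) = 3.250 × 0.0620 = 0.201.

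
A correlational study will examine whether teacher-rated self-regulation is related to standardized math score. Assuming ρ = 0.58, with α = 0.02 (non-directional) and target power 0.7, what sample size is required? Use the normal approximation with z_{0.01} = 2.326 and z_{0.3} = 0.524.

Fisher's z: C = ½·ln((1+r)/(1−r)) = ½·ln(3.7619) = 0.6625.
n = ((z_{α/2} + z_β)/C)² + 3.
(2.326 + 0.524) / 0.6625 = 2.850 / 0.6625 = 4.302.
n = 4.302² + 3 = 18.51 + 3 = 21.5.
Round up.

n = 22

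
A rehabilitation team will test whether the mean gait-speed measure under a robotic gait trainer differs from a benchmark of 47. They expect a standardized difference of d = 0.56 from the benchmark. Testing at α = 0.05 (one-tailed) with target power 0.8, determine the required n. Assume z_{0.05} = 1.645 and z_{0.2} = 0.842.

For a one-sample test: n = ((z_{α} + z_β) / d)².
z_{α} + z_β = 1.645 + 0.842 = 2.487.
n = (2.487 / 0.56)² = 4.441² = 19.72.
Round up.

n = 20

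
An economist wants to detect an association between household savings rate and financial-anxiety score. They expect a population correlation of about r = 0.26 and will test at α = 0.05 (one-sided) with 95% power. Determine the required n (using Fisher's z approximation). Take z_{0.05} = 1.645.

Fisher's z: C = ½·ln((1+r)/(1−r)) = ½·ln(1.7027) = 0.2661.
n = ((z_{α} + z_β)/C)² + 3.
(1.645 + 1.645) / 0.2661 = 3.290 / 0.2661 = 12.364.
n = 12.364² + 3 = 152.86 + 3 = 155.9.
Round up.

n = 156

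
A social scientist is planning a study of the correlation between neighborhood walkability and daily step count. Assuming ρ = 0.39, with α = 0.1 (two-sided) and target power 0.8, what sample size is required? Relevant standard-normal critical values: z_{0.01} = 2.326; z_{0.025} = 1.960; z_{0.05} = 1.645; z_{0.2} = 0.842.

n = 40

Fisher's z: C = ½·ln((1+r)/(1−r)) = ½·ln(2.2787) = 0.4118.
n = ((z_{α/2} + z_β)/C)² + 3.
(1.645 + 0.842) / 0.4118 = 2.487 / 0.4118 = 6.039.
n = 6.039² + 3 = 36.47 + 3 = 39.5.
Round up.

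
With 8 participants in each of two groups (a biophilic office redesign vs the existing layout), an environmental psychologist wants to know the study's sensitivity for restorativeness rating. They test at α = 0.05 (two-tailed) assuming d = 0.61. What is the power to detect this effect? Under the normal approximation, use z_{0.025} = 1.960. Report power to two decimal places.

power ≈ 0.23

For two equal groups, power = Φ(d·√(n/2) − z_{α/2}).
d·√(n/2) = 0.61 × √(8/2) = 0.61 × 2.000 = 1.220.
z_β = 1.220 − 1.960 = -0.740.
Power = Φ(-0.740) = 0.230.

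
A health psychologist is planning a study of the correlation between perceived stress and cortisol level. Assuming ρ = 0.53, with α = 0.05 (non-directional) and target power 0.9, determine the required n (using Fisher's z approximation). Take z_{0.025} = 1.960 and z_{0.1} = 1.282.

Fisher's z: C = ½·ln((1+r)/(1−r)) = ½·ln(3.2553) = 0.5901.
n = ((z_{α/2} + z_β)/C)² + 3.
(1.960 + 1.282) / 0.5901 = 3.242 / 0.5901 = 5.494.
n = 5.494² + 3 = 30.18 + 3 = 33.2.
Round up.

n = 34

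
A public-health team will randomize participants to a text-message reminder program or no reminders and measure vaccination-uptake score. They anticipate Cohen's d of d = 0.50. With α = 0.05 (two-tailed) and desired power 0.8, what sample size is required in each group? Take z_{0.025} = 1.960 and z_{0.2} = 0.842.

n = 63 per group

For two independent groups with equal n: n = 2·((z_{α/2} + z_β) / d)².
z_{α/2} + z_β = 1.960 + 0.842 = 2.802.
n = 2 × (2.802 / 0.50)² = 2 × 5.604² = 2 × 31.40 = 62.8.
Round up to the next whole participant.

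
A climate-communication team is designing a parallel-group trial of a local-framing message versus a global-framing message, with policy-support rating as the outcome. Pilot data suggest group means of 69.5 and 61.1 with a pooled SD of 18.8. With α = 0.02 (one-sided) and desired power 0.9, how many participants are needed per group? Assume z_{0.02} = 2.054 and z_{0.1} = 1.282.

Cohen's d = |M₁ − M₂| / SD_pooled = |69.5 − 61.1| / 18.8 = 8.4 / 18.8 = 0.447.
For two independent groups with equal n: n = 2·((z_{α} + z_β) / d)².
z_{α} + z_β = 2.054 + 1.282 = 3.336.
n = 2 × (3.336 / 0.447)² = 2 × 7.463² = 2 × 55.70 = 111.4.
Round up to the next whole participant.

n = 112 per group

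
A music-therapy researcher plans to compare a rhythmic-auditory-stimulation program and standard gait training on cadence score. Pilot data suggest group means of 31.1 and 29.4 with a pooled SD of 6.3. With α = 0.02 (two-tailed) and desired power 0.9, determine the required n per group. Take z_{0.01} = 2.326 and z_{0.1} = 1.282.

n = 358 per group

Cohen's d = |M₁ − M₂| / SD_pooled = |31.1 − 29.4| / 6.3 = 1.7 / 6.3 = 0.270.
For two independent groups with equal n: n = 2·((z_{α/2} + z_β) / d)².
z_{α/2} + z_β = 2.326 + 1.282 = 3.608.
n = 2 × (3.608 / 0.270)² = 2 × 13.363² = 2 × 178.57 = 357.1.
Round up to the next whole participant.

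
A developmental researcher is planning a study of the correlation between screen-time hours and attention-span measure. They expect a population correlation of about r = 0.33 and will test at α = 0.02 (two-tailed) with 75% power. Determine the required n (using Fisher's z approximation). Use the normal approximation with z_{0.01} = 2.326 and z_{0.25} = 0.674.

Fisher's z: C = ½·ln((1+r)/(1−r)) = ½·ln(1.9851) = 0.3428.
n = ((z_{α/2} + z_β)/C)² + 3.
(2.326 + 0.674) / 0.3428 = 3.000 / 0.3428 = 8.751.
n = 8.751² + 3 = 76.59 + 3 = 79.6.
Round up.

n = 80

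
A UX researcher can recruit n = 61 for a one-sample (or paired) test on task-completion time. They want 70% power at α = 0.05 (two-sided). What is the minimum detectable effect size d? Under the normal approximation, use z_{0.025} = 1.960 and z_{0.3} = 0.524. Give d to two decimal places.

d_min ≈ 0.32

For a single sample (or paired design) of n = 61: d_min = (z_{α/2} + z_β)/√n.
z-sum = 1.960 + 0.524 = 2.484.
d_min = 2.484 / √61 = 2.484 / 7.810 = 0.318.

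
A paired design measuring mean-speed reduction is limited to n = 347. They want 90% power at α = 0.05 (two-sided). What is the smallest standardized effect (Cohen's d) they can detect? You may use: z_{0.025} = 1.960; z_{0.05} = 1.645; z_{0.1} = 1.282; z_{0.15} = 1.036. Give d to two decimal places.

For a single sample (or paired design) of n = 347: d_min = (z_{α/2} + z_β)/√n.
z-sum = 1.960 + 1.282 = 3.242.
d_min = 3.242 / √347 = 3.242 / 18.628 = 0.174.

d_min ≈ 0.17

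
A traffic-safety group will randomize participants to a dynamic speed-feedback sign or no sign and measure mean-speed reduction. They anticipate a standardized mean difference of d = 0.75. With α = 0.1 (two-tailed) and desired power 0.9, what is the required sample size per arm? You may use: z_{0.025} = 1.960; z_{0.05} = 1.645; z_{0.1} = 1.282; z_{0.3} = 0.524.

For two independent groups with equal n: n = 2·((z_{α/2} + z_β) / d)².
z_{α/2} + z_β = 1.645 + 1.282 = 2.927.
n = 2 × (2.927 / 0.75)² = 2 × 3.903² = 2 × 15.23 = 30.5.
Round up to the next whole participant.

n = 31 per group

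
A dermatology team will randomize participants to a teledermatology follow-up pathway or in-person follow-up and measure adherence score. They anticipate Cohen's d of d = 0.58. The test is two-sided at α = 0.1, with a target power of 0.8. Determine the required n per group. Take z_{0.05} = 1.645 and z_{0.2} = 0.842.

For two independent groups with equal n: n = 2·((z_{α/2} + z_β) / d)².
z_{α/2} + z_β = 1.645 + 0.842 = 2.487.
n = 2 × (2.487 / 0.58)² = 2 × 4.288² = 2 × 18.39 = 36.8.
Round up to the next whole participant.

n = 37 per group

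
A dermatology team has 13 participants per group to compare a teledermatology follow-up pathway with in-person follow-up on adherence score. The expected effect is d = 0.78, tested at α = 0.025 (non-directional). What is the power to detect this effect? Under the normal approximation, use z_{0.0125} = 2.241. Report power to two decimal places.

For two equal groups, power = Φ(d·√(n/2) − z_{α/2}).
d·√(n/2) = 0.78 × √(13/2) = 0.78 × 2.550 = 1.989.
z_β = 1.989 − 2.241 = -0.252.
Power = Φ(-0.252) = 0.400.

power ≈ 0.40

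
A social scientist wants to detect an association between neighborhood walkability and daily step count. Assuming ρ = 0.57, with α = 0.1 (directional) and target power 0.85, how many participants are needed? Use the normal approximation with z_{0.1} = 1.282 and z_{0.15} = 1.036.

Fisher's z: C = ½·ln((1+r)/(1−r)) = ½·ln(3.6512) = 0.6475.
n = ((z_{α} + z_β)/C)² + 3.
(1.282 + 1.036) / 0.6475 = 2.318 / 0.6475 = 3.580.
n = 3.580² + 3 = 12.82 + 3 = 15.8.
Round up.

n = 16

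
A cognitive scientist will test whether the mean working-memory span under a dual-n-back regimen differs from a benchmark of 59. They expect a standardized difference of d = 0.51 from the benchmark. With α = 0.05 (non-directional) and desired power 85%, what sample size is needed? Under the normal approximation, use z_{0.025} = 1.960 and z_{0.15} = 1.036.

For a one-sample test: n = ((z_{α/2} + z_β) / d)².
z_{α/2} + z_β = 1.960 + 1.036 = 2.996.
n = (2.996 / 0.51)² = 5.875² = 34.51.
Round up.

n = 35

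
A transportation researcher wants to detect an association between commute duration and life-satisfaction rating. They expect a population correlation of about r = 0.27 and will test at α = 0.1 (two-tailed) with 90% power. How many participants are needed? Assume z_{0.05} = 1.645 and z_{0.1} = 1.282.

Fisher's z: C = ½·ln((1+r)/(1−r)) = ½·ln(1.7397) = 0.2769.
n = ((z_{α/2} + z_β)/C)² + 3.
(1.645 + 1.282) / 0.2769 = 2.927 / 0.2769 = 10.571.
n = 10.571² + 3 = 111.74 + 3 = 114.7.
Round up.

n = 115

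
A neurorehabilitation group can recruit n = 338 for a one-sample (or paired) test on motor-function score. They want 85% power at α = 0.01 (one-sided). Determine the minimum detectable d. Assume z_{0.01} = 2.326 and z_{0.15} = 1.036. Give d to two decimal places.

d_min ≈ 0.18

For a single sample (or paired design) of n = 338: d_min = (z_{α} + z_β)/√n.
z-sum = 2.326 + 1.036 = 3.362.
d_min = 3.362 / √338 = 3.362 / 18.385 = 0.183.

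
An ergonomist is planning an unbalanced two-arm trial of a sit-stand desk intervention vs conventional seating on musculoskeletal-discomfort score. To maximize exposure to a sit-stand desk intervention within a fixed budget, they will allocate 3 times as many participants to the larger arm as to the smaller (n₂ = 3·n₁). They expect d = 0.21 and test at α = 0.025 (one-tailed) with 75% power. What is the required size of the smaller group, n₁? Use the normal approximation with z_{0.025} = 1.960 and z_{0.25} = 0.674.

With allocation ratio k = n₂/n₁ = 3, Var(x̄₁−x̄₂) = σ²(1/n₁ + 1/(k·n₁)) = σ²·(k+1)/(k·n₁).
So n₁ = (1 + 1/k)·((z_{α} + z_β)/d)² = 1.333 × (2.634/0.21)².
n₁ = 1.333 × 157.32 = 209.8.
Round up: n₁ = 210, giving n₂ = 3 × 210 = 630.

n₁ = 210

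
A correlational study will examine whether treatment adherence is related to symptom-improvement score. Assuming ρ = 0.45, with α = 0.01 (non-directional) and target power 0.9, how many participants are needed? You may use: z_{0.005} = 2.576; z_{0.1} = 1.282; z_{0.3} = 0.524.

n = 67

Fisher's z: C = ½·ln((1+r)/(1−r)) = ½·ln(2.6364) = 0.4847.
n = ((z_{α/2} + z_β)/C)² + 3.
(2.576 + 1.282) / 0.4847 = 3.858 / 0.4847 = 7.960.
n = 7.960² + 3 = 63.35 + 3 = 66.4.
Round up.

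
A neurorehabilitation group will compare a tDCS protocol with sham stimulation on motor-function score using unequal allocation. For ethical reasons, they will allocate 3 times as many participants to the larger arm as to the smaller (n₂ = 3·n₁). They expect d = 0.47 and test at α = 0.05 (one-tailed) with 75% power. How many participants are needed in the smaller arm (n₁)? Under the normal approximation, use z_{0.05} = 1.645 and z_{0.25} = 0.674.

n₁ = 33

With allocation ratio k = n₂/n₁ = 3, Var(x̄₁−x̄₂) = σ²(1/n₁ + 1/(k·n₁)) = σ²·(k+1)/(k·n₁).
So n₁ = (1 + 1/k)·((z_{α} + z_β)/d)² = 1.333 × (2.319/0.47)².
n₁ = 1.333 × 24.34 = 32.5.
Round up: n₁ = 33, giving n₂ = 3 × 33 = 99.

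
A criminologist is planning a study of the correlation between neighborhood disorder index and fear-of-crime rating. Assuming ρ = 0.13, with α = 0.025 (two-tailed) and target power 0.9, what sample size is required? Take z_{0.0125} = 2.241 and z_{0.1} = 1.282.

n = 730

Fisher's z: C = ½·ln((1+r)/(1−r)) = ½·ln(1.2989) = 0.1307.
n = ((z_{α/2} + z_β)/C)² + 3.
(2.241 + 1.282) / 0.1307 = 3.523 / 0.1307 = 26.955.
n = 26.955² + 3 = 726.56 + 3 = 729.6.
Round up.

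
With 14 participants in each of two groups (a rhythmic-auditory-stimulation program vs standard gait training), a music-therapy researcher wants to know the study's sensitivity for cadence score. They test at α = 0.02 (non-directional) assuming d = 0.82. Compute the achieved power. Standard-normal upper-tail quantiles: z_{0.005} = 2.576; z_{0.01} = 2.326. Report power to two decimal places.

power ≈ 0.44

For two equal groups, power = Φ(d·√(n/2) − z_{α/2}).
d·√(n/2) = 0.82 × √(14/2) = 0.82 × 2.646 = 2.170.
z_β = 2.170 − 2.326 = -0.156.
Power = Φ(-0.156) = 0.438.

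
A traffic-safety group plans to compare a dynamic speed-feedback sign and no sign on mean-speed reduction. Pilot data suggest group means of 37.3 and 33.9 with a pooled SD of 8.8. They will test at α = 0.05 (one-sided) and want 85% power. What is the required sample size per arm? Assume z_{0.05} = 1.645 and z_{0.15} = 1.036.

Cohen's d = |M₁ − M₂| / SD_pooled = |37.3 − 33.9| / 8.8 = 3.4 / 8.8 = 0.386.
For two independent groups with equal n: n = 2·((z_{α} + z_β) / d)².
z_{α} + z_β = 1.645 + 1.036 = 2.681.
n = 2 × (2.681 / 0.386)² = 2 × 6.946² = 2 × 48.24 = 96.5.
Round up to the next whole participant.

n = 97 per group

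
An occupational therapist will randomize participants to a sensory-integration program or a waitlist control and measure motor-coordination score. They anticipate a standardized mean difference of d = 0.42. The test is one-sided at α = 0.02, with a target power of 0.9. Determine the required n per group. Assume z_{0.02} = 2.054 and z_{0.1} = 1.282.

For two independent groups with equal n: n = 2·((z_{α} + z_β) / d)².
z_{α} + z_β = 2.054 + 1.282 = 3.336.
n = 2 × (3.336 / 0.42)² = 2 × 7.943² = 2 × 63.09 = 126.2.
Round up to the next whole participant.

n = 127 per group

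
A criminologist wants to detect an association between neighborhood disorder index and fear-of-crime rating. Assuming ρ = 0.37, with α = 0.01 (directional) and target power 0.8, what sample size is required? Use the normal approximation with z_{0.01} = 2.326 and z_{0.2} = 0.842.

Fisher's z: C = ½·ln((1+r)/(1−r)) = ½·ln(2.1746) = 0.3884.
n = ((z_{α} + z_β)/C)² + 3.
(2.326 + 0.842) / 0.3884 = 3.168 / 0.3884 = 8.157.
n = 8.157² + 3 = 66.53 + 3 = 69.5.
Round up.

n = 70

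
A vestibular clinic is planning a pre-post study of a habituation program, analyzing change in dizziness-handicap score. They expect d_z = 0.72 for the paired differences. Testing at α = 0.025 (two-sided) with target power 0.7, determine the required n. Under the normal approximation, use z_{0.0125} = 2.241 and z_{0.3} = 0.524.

For a paired (one-sample on differences) test: n = ((z_{α/2} + z_β) / d)².
z_{α/2} + z_β = 2.241 + 0.524 = 2.765.
n = (2.765 / 0.72)² = 3.840² = 14.75.
Round up.

n = 15 pairs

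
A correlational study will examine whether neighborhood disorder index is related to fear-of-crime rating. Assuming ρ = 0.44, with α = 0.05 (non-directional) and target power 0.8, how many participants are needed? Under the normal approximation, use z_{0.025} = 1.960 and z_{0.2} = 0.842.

Fisher's z: C = ½·ln((1+r)/(1−r)) = ½·ln(2.5714) = 0.4722.
n = ((z_{α/2} + z_β)/C)² + 3.
(1.960 + 0.842) / 0.4722 = 2.802 / 0.4722 = 5.934.
n = 5.934² + 3 = 35.21 + 3 = 38.2.
Round up.

n = 39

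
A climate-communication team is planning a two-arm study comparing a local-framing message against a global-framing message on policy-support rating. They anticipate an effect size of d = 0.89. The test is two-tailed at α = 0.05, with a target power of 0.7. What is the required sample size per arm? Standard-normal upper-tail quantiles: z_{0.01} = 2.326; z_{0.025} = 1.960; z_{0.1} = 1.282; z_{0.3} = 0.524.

n = 16 per group

For two independent groups with equal n: n = 2·((z_{α/2} + z_β) / d)².
z_{α/2} + z_β = 1.960 + 0.524 = 2.484.
n = 2 × (2.484 / 0.89)² = 2 × 2.791² = 2 × 7.79 = 15.6.
Round up to the next whole participant.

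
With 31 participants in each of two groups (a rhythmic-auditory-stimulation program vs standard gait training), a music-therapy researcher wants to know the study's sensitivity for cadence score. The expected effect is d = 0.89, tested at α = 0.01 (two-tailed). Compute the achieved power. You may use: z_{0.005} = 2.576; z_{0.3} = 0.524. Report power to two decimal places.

power ≈ 0.82

For two equal groups, power = Φ(d·√(n/2) − z_{α/2}).
d·√(n/2) = 0.89 × √(31/2) = 0.89 × 3.937 = 3.504.
z_β = 3.504 − 2.576 = 0.928.
Power = Φ(0.928) = 0.823.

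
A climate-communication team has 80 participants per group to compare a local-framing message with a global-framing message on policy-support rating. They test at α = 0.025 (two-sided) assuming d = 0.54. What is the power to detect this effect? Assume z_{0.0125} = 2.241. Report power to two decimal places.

power ≈ 0.88

For two equal groups, power = Φ(d·√(n/2) − z_{α/2}).
d·√(n/2) = 0.54 × √(80/2) = 0.54 × 6.325 = 3.415.
z_β = 3.415 − 2.241 = 1.174.
Power = Φ(1.174) = 0.880.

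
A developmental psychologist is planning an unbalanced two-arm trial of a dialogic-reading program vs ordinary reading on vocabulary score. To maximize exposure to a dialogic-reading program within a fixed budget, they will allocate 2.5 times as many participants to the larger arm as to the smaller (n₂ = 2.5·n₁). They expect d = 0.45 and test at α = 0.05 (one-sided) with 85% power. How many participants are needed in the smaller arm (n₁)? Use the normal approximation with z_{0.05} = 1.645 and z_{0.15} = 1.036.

With allocation ratio k = n₂/n₁ = 2.5, Var(x̄₁−x̄₂) = σ²(1/n₁ + 1/(k·n₁)) = σ²·(k+1)/(k·n₁).
So n₁ = (1 + 1/k)·((z_{α} + z_β)/d)² = 1.400 × (2.681/0.45)².
n₁ = 1.400 × 35.50 = 49.7.
Round up: n₁ = 50, giving n₂ = 2.5 × 50 = 125.

n₁ = 50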